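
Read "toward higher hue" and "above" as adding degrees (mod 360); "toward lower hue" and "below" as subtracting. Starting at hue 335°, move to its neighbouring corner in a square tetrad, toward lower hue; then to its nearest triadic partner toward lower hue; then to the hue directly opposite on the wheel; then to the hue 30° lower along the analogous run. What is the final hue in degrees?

−90° (square ↓): 335 − 90 = 245°
−120° (triadic ↓): 245 − 120 = 125°
+180° (complement): 125 + 180 = 305°
−30° (analog 30° ↓): 305 − 30 = 275°

275°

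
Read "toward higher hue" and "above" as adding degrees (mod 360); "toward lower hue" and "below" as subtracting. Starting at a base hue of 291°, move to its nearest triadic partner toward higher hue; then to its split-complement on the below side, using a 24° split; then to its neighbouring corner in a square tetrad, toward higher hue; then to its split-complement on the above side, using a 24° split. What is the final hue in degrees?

141°

291 + 120 = 411 → 411 − 360 = 51°   (triadic ↑)
51 + 156 = 207°   (split-comp 24° ↓)
207 + 90 = 297°   (square ↑)
297 + 204 = 501 → 501 − 360 = 141°   (split-comp 24° ↑)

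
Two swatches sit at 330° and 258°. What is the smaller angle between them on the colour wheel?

|330 − 258| = 72.
72 ≤ 180, so the shorter arc is 72°.

72°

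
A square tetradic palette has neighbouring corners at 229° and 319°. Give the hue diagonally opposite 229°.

A square tetradic scheme places four hues 90° apart; opposite corners are 180° apart.
229 + 180 = 409 → 409 − 360 = 49°

49°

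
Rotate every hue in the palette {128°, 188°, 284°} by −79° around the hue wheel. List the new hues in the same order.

49°, 109°, 205°

128 − 79 = 49°
188 − 79 = 109°
284 − 79 = 205°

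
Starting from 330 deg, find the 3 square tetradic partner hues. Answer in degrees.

A square tetradic scheme places four hues every 90°.
330 + 90 = 420 → 420 − 360 = 60°
330 + 180 = 510 → 510 − 360 = 150°
330 + 270 = 600 → 600 − 360 = 240°

60°, 150°, and 240°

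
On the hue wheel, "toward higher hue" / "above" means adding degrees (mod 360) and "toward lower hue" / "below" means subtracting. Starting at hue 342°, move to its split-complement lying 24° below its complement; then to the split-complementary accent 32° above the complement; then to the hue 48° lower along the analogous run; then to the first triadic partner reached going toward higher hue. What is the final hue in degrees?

62°

+156° (split-comp 24° ↓): 342 + 156 = 498 → 498 − 360 = 138°
+212° (split-comp 32° ↑): 138 + 212 = 350°
−48° (analog 48° ↓): 350 − 48 = 302°
+120° (triadic ↑): 302 + 120 = 422 → 422 − 360 = 62°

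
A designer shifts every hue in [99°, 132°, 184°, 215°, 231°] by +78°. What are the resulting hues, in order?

177°, 210°, 262°, 293°, 309°

99 + 78 = 177°
132 + 78 = 210°
184 + 78 = 262°
215 + 78 = 293°
231 + 78 = 309°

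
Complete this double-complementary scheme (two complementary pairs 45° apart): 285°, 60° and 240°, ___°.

105°

A rectangular tetradic uses two complementary pairs 45° apart: offsets 0°, 45°, 180°, 225°.
Among {60°, 240°, 285°}, 60° and 240° are a 180° pair.
The remaining hue 285° needs its own complement: 285 + 180 = 465 → 465 − 360 = 105°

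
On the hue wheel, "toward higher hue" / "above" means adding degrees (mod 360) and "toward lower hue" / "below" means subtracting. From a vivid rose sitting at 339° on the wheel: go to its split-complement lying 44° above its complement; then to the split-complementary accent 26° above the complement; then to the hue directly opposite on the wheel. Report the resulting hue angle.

229°

+224° (split-comp 44° ↑): 339 + 224 = 563 → 563 − 360 = 203°
+206° (split-comp 26° ↑): 203 + 206 = 409 → 409 − 360 = 49°
+180° (complement): 49 + 180 = 229°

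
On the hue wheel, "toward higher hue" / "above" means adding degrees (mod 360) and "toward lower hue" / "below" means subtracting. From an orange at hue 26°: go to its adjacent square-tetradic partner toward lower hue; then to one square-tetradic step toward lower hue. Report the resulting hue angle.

26 − 90 = -64 → -64 + 360 = 296°   (square ↓)
296 − 90 = 206°   (square ↓)

206°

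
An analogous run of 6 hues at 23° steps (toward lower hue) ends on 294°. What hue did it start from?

5 steps of 23° (toward lower hue) give a net shift of −115°.
Start = end − shift: 294 + 115 = 409 → 409 − 360 = 49°

49°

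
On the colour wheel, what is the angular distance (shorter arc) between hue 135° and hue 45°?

90°

|135 − 45| = 90.
90 ≤ 180, so the shorter arc is 90°.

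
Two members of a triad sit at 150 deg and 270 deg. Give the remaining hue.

A triad spaces three hues 120° apart.
The full set is {30°, 150°, 270°}.

30°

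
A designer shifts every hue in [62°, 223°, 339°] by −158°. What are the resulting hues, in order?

264°, 65°, 181°

62 − 158 = -96 → -96 + 360 = 264°
223 − 158 = 65°
339 − 158 = 181°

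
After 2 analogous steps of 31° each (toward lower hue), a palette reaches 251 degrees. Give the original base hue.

313°

2 steps of 31° (toward lower hue) give a net shift of −62°.
Start = end − shift: 251 + 62 = 313°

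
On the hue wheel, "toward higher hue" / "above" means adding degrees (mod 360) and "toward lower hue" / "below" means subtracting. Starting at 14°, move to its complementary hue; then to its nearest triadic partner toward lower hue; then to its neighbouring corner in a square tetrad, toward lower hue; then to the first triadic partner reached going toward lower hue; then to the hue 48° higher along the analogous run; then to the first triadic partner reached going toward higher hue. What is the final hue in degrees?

complement +180°: 14 + 180 = 194°
triadic ↓ −120°: 194 − 120 = 74°
square ↓ −90°: 74 − 90 = -16 → -16 + 360 = 344°
triadic ↓ −120°: 344 − 120 = 224°
analog 48° ↑ +48°: 224 + 48 = 272°
triadic ↑ +120°: 272 + 120 = 392 → 392 − 360 = 32°

32°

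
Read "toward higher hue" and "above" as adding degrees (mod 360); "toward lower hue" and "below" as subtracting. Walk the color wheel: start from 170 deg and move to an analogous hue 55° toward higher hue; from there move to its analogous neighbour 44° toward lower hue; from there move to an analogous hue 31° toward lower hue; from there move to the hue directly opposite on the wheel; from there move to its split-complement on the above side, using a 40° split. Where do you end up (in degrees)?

190°

+55° (analog 55° ↑): 170 + 55 = 225°
−44° (analog 44° ↓): 225 − 44 = 181°
−31° (analog 31° ↓): 181 − 31 = 150°
+180° (complement): 150 + 180 = 330°
+220° (split-comp 40° ↑): 330 + 220 = 550 → 550 − 360 = 190°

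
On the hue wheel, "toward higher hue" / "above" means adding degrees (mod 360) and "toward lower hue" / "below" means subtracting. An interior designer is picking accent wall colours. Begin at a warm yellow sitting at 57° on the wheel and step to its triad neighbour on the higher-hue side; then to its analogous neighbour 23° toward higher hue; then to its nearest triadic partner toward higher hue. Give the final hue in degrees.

57 + 120 = 177°   (triadic ↑)
177 + 23 = 200°   (analog 23° ↑)
200 + 120 = 320°   (triadic ↑)

320°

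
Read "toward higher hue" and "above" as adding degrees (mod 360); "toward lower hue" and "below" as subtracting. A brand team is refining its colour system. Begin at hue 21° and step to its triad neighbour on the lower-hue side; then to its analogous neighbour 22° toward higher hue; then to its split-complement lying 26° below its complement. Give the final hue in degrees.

77°

21 − 120 = -99 → -99 + 360 = 261°   (triadic ↓)
261 + 22 = 283°   (analog 22° ↑)
283 + 154 = 437 → 437 − 360 = 77°   (split-comp 26° ↓)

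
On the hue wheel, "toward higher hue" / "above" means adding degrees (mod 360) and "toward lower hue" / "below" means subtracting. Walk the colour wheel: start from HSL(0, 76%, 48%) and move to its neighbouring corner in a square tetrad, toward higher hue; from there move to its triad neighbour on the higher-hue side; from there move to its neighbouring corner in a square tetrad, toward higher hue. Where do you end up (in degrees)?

300°

square ↑ +90°: 0 + 90 = 90°
triadic ↑ +120°: 90 + 120 = 210°
square ↑ +90°: 210 + 90 = 300°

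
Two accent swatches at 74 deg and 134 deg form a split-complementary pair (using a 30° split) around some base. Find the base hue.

The accents sit 30° either side of the complement, so the complement is their short-arc midpoint on the wheel.
Short-arc midpoint of 74° and 134°: 104°.
Base is 180° from the complement: 104 − 180 = -76 → -76 + 360 = 284°

284°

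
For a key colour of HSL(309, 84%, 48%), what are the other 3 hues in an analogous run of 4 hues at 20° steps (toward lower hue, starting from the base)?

289°, 269° and 249°

Analogous hues sit every 20° along the wheel.
309 − 20 = 289°
309 − 40 = 269°
309 − 60 = 249°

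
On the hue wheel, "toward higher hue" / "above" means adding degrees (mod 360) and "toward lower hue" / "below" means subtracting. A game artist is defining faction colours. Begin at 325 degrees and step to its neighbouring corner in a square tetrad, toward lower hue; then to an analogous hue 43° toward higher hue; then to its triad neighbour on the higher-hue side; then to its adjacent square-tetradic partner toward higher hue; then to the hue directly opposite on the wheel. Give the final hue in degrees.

308°

325 − 90 = 235°   (square ↓)
235 + 43 = 278°   (analog 43° ↑)
278 + 120 = 398 → 398 − 360 = 38°   (triadic ↑)
38 + 90 = 128°   (square ↑)
128 + 180 = 308°   (complement)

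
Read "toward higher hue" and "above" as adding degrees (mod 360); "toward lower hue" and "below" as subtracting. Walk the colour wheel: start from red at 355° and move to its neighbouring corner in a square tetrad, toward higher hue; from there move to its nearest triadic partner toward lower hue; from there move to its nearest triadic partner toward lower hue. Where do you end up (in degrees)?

205°

square ↑ +90°: 355 + 90 = 445 → 445 − 360 = 85°
triadic ↓ −120°: 85 − 120 = -35 → -35 + 360 = 325°
triadic ↓ −120°: 325 − 120 = 205°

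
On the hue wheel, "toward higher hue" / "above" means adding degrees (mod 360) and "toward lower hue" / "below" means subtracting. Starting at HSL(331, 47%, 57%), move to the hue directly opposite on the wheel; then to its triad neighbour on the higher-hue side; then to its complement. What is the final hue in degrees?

91°

+180° (complement): 331 + 180 = 511 → 511 − 360 = 151°
+120° (triadic ↑): 151 + 120 = 271°
+180° (complement): 271 + 180 = 451 → 451 − 360 = 91°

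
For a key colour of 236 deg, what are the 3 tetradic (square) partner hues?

326°, 56° and 146°

A square tetradic scheme places four hues every 90°.
236 + 90 = 326°
236 + 180 = 416 → 416 − 360 = 56°
236 + 270 = 506 → 506 − 360 = 146°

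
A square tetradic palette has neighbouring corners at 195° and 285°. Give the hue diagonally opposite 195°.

15°

A square tetradic scheme places four hues 90° apart; opposite corners are 180° apart.
195 + 180 = 375 → 375 − 360 = 15°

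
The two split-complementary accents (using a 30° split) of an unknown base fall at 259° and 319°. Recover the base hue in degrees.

The accents sit 30° either side of the complement, so the complement is their short-arc midpoint on the wheel.
Short-arc midpoint of 259° and 319°: 289°.
Base is 180° from the complement: 289 − 180 = 109°

109°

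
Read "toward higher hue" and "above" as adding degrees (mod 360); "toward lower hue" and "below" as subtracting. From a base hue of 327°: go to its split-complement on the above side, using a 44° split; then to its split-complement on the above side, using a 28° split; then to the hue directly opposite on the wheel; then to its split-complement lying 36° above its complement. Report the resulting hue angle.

split-comp 44° ↑ +224°: 327 + 224 = 551 → 551 − 360 = 191°
split-comp 28° ↑ +208°: 191 + 208 = 399 → 399 − 360 = 39°
complement +180°: 39 + 180 = 219°
split-comp 36° ↑ +216°: 219 + 216 = 435 → 435 − 360 = 75°

75°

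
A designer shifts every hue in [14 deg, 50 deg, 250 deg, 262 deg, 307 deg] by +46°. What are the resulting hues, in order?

14 + 46 = 60°
50 + 46 = 96°
250 + 46 = 296°
262 + 46 = 308°
307 + 46 = 353°

60°, 96°, 296°, 308°, 353°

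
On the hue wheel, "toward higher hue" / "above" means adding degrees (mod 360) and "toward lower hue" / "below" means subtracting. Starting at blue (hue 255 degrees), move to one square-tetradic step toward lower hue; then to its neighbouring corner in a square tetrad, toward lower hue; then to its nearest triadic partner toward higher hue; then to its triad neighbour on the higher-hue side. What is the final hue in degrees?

315°

255 − 90 = 165°   (square ↓)
165 − 90 = 75°   (square ↓)
75 + 120 = 195°   (triadic ↑)
195 + 120 = 315°   (triadic ↑)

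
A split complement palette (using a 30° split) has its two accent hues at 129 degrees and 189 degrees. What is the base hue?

339°

The accents sit 30° either side of the complement, so the complement is their short-arc midpoint on the wheel.
Short-arc midpoint of 129° and 189°: 159°.
Base is 180° from the complement: 159 − 180 = -21 → -21 + 360 = 339°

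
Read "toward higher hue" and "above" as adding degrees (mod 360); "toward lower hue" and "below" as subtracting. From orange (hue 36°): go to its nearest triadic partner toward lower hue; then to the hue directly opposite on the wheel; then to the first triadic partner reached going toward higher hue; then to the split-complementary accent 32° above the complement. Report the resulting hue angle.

68°

36 − 120 = -84 → -84 + 360 = 276°   (triadic ↓)
276 + 180 = 456 → 456 − 360 = 96°   (complement)
96 + 120 = 216°   (triadic ↑)
216 + 212 = 428 → 428 − 360 = 68°   (split-comp 32° ↑)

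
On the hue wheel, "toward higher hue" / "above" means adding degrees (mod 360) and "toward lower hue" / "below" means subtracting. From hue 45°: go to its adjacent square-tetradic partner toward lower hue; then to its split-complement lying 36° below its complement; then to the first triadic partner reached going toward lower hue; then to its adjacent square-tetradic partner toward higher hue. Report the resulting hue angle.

−90° (square ↓): 45 − 90 = -45 → -45 + 360 = 315°
+144° (split-comp 36° ↓): 315 + 144 = 459 → 459 − 360 = 99°
−120° (triadic ↓): 99 − 120 = -21 → -21 + 360 = 339°
+90° (square ↑): 339 + 90 = 429 → 429 − 360 = 69°

69°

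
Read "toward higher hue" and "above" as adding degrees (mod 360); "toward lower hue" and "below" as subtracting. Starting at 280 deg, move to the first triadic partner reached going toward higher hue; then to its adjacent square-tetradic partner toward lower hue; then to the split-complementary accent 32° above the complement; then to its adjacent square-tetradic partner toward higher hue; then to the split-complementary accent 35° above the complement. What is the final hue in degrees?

107°

triadic ↑ +120°: 280 + 120 = 400 → 400 − 360 = 40°
square ↓ −90°: 40 − 90 = -50 → -50 + 360 = 310°
split-comp 32° ↑ +212°: 310 + 212 = 522 → 522 − 360 = 162°
square ↑ +90°: 162 + 90 = 252°
split-comp 35° ↑ +215°: 252 + 215 = 467 → 467 − 360 = 107°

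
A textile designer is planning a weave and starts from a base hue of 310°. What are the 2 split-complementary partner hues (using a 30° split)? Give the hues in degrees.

100° and 160°

Split-complementary hues sit 30° either side of the complement.
Complement of 310°: 310 + 180 = 490 → 490 − 360 = 130°
130 − 30 = 100°
130 + 30 = 160°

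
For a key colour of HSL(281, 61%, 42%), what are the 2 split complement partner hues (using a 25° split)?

Split-complementary hues sit 25° either side of the complement.
Complement of 281 degrees: 281 + 180 = 461 → 461 − 360 = 101°
101 − 25 = 76°
101 + 25 = 126°

76° and 126°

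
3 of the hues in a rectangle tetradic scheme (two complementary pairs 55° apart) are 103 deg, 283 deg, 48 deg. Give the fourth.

A rectangular tetradic uses two complementary pairs 55° apart: offsets 0°, 55°, 180°, 235°.
Among {48°, 103°, 283°}, 283° and 103° are a 180° pair.
The remaining hue 48° needs its own complement: 48 + 180 = 228°

228°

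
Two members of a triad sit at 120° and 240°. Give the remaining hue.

A triad spaces three hues 120° apart.
The full set is {0°, 120°, 240°}.

0°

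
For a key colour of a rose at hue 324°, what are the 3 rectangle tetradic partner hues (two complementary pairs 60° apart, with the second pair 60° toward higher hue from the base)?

324 + 60 = 384 → 384 − 360 = 24°
324 + 180 = 504 → 504 − 360 = 144°
324 + 240 = 564 → 564 − 360 = 204°

24°, 144° and 204°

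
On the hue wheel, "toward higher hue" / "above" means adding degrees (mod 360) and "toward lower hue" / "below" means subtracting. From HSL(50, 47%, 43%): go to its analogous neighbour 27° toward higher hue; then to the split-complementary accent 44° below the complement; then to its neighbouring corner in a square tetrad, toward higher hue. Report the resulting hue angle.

analog 27° ↑ +27°: 50 + 27 = 77°
split-comp 44° ↓ +136°: 77 + 136 = 213°
square ↑ +90°: 213 + 90 = 303°

303°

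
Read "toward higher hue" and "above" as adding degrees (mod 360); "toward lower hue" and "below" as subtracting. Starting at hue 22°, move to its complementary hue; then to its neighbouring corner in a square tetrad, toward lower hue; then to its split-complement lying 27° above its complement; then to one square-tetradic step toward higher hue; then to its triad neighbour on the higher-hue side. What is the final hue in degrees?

169°

+180° (complement): 22 + 180 = 202°
−90° (square ↓): 202 − 90 = 112°
+207° (split-comp 27° ↑): 112 + 207 = 319°
+90° (square ↑): 319 + 90 = 409 → 409 − 360 = 49°
+120° (triadic ↑): 49 + 120 = 169°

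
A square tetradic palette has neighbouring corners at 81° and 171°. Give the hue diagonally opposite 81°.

261°

A square tetradic scheme places four hues 90° apart; opposite corners are 180° apart.
81 + 180 = 261°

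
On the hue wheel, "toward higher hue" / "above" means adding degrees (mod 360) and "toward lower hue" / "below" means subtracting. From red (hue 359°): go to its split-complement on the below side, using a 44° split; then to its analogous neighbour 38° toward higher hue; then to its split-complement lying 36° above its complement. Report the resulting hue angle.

29°

split-comp 44° ↓ +136°: 359 + 136 = 495 → 495 − 360 = 135°
analog 38° ↑ +38°: 135 + 38 = 173°
split-comp 36° ↑ +216°: 173 + 216 = 389 → 389 − 360 = 29°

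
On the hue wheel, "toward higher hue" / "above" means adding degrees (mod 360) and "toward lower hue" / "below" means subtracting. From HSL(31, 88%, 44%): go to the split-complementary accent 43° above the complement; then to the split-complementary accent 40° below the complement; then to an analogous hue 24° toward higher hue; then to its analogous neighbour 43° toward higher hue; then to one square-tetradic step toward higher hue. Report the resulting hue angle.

191°

split-comp 43° ↑ +223°: 31 + 223 = 254°
split-comp 40° ↓ +140°: 254 + 140 = 394 → 394 − 360 = 34°
analog 24° ↑ +24°: 34 + 24 = 58°
analog 43° ↑ +43°: 58 + 43 = 101°
square ↑ +90°: 101 + 90 = 191°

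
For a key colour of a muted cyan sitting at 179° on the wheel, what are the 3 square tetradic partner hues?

269°, 359°, 89°

179 + 90 = 269°
179 + 180 = 359°
179 + 270 = 449 → 449 − 360 = 89°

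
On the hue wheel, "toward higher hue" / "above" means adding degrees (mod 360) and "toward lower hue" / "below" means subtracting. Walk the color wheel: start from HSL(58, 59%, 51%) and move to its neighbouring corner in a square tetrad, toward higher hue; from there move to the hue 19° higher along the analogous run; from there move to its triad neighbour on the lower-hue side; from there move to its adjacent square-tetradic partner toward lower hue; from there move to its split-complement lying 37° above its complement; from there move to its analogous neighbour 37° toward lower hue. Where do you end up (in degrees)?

58 + 90 = 148°   (square ↑)
148 + 19 = 167°   (analog 19° ↑)
167 − 120 = 47°   (triadic ↓)
47 − 90 = -43 → -43 + 360 = 317°   (square ↓)
317 + 217 = 534 → 534 − 360 = 174°   (split-comp 37° ↑)
174 − 37 = 137°   (analog 37° ↓)

137°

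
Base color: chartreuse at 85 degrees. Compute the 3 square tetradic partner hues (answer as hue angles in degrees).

175°, 265° and 355°

A square tetradic scheme places four hues every 90°.
85 + 90 = 175°
85 + 180 = 265°
85 + 270 = 355°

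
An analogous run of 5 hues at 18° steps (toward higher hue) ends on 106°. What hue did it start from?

4 steps of 18° (toward higher hue) give a net shift of +72°.
Start = end − shift: 106 − 72 = 34°

34°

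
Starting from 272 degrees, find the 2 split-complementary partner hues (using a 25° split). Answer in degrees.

Complement of 272 degrees: 272 + 180 = 452 → 452 − 360 = 92°
92 − 25 = 67°
92 + 25 = 117°

67° and 117°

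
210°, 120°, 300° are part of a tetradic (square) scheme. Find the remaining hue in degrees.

A square tetradic scheme places four hues every 90°.
The full set through 120° is {30°, 120°, 210°, 300°}.
Given {120°, 210°, 300°}, the missing hue is 30°.

30°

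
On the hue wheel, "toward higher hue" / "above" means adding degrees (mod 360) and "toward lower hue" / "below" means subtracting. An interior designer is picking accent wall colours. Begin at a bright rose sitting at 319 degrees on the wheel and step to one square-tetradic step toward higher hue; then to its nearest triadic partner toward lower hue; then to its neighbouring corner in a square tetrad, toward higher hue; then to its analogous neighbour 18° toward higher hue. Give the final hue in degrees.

37°

+90° (square ↑): 319 + 90 = 409 → 409 − 360 = 49°
−120° (triadic ↓): 49 − 120 = -71 → -71 + 360 = 289°
+90° (square ↑): 289 + 90 = 379 → 379 − 360 = 19°
+18° (analog 18° ↑): 19 + 18 = 37°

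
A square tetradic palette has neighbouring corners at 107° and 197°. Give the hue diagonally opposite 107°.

A square tetradic scheme places four hues 90° apart; opposite corners are 180° apart.
107 + 180 = 287°

287°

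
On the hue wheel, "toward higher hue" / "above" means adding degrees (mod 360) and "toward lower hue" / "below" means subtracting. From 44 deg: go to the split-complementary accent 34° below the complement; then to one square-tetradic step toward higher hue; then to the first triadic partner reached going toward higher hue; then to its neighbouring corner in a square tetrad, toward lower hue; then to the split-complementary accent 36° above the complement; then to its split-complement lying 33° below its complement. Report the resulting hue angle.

313°

split-comp 34° ↓ +146°: 44 + 146 = 190°
square ↑ +90°: 190 + 90 = 280°
triadic ↑ +120°: 280 + 120 = 400 → 400 − 360 = 40°
square ↓ −90°: 40 − 90 = -50 → -50 + 360 = 310°
split-comp 36° ↑ +216°: 310 + 216 = 526 → 526 − 360 = 166°
split-comp 33° ↓ +147°: 166 + 147 = 313°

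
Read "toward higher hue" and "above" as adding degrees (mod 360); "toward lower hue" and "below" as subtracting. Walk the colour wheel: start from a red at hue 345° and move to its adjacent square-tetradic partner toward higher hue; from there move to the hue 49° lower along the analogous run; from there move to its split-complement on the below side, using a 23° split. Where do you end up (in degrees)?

+90° (square ↑): 345 + 90 = 435 → 435 − 360 = 75°
−49° (analog 49° ↓): 75 − 49 = 26°
+157° (split-comp 23° ↓): 26 + 157 = 183°

183°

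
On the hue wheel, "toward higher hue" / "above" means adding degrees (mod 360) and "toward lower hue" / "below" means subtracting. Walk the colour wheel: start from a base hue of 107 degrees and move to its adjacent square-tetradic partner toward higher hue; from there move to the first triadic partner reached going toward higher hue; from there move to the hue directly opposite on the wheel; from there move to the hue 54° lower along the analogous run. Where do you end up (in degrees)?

107 + 90 = 197°   (square ↑)
197 + 120 = 317°   (triadic ↑)
317 + 180 = 497 → 497 − 360 = 137°   (complement)
137 − 54 = 83°   (analog 54° ↓)

83°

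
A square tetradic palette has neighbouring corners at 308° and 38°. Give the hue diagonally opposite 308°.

A square tetradic scheme places four hues 90° apart; opposite corners are 180° apart.
308 + 180 = 488 → 488 − 360 = 128°

128°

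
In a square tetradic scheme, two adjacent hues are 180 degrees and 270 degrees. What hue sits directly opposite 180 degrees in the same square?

0°

A square tetradic scheme places four hues 90° apart; opposite corners are 180° apart.
180 + 180 = 360 → 360 − 360 = 0°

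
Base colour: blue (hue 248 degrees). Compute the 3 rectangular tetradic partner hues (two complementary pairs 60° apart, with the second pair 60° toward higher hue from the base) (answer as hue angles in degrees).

308°, 68°, and 128°

A rectangular tetradic uses two complementary pairs 60° apart: offsets 0°, 60°, 180°, 240°.
248 + 60 = 308°
248 + 180 = 428 → 428 − 360 = 68°
248 + 240 = 488 → 488 − 360 = 128°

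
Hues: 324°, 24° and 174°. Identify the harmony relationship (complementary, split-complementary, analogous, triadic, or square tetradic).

split-complementary

Sort the hues: 24°, 174°, 324°.
Successive gaps around the wheel: 150°, 150°, 60°.
Two 150° gaps and one 60° gap — a base hue opposite a pair of accents 30° either side of its complement — is the split-complementary pattern.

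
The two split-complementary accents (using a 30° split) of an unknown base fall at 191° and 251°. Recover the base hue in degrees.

41°

The accents sit 30° either side of the complement, so the complement is their short-arc midpoint on the wheel.
Short-arc midpoint of 191° and 251°: 221°.
Base is 180° from the complement: 221 − 180 = 41°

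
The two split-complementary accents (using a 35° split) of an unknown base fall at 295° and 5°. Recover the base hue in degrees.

The accents sit 35° either side of the complement, so the complement is their short-arc midpoint on the wheel.
Short-arc midpoint of 295° and 5°: 330°.
Base is 180° from the complement: 330 − 180 = 150°

150°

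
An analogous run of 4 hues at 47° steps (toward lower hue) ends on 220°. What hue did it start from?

1°

3 steps of 47° (toward lower hue) give a net shift of −141°.
Start = end − shift: 220 + 141 = 361 → 361 − 360 = 1°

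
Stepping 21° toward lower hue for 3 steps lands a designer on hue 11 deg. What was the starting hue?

74°

3 steps of 21° (toward lower hue) give a net shift of −63°.
Start = end − shift: 11 + 63 = 74°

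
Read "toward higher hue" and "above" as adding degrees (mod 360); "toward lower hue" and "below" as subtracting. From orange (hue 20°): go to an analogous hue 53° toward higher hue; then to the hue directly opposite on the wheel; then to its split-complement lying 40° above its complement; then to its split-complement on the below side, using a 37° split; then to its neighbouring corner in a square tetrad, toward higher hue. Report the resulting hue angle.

+53° (analog 53° ↑): 20 + 53 = 73°
+180° (complement): 73 + 180 = 253°
+220° (split-comp 40° ↑): 253 + 220 = 473 → 473 − 360 = 113°
+143° (split-comp 37° ↓): 113 + 143 = 256°
+90° (square ↑): 256 + 90 = 346°

346°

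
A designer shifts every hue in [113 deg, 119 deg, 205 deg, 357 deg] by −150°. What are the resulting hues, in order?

113 − 150 = -37 → -37 + 360 = 323°
119 − 150 = -31 → -31 + 360 = 329°
205 − 150 = 55°
357 − 150 = 207°

323°, 329°, 55°, 207°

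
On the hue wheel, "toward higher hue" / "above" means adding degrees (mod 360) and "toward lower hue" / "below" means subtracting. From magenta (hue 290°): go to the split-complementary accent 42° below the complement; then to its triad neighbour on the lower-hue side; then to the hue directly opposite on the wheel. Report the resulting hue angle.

128°

+138° (split-comp 42° ↓): 290 + 138 = 428 → 428 − 360 = 68°
−120° (triadic ↓): 68 − 120 = -52 → -52 + 360 = 308°
+180° (complement): 308 + 180 = 488 → 488 − 360 = 128°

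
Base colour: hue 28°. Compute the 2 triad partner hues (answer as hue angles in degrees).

148° and 268°

28 + 120 = 148°
28 + 240 = 268°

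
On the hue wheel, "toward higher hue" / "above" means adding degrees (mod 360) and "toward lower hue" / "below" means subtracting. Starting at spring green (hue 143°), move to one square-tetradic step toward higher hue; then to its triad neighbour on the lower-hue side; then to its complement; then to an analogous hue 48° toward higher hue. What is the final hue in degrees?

+90° (square ↑): 143 + 90 = 233°
−120° (triadic ↓): 233 − 120 = 113°
+180° (complement): 113 + 180 = 293°
+48° (analog 48° ↑): 293 + 48 = 341°

341°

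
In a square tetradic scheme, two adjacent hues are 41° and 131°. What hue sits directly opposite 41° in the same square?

221°

A square tetradic scheme places four hues 90° apart; opposite corners are 180° apart.
41 + 180 = 221°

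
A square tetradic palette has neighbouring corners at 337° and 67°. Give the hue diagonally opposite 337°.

A square tetradic scheme places four hues 90° apart; opposite corners are 180° apart.
337 + 180 = 517 → 517 − 360 = 157°

157°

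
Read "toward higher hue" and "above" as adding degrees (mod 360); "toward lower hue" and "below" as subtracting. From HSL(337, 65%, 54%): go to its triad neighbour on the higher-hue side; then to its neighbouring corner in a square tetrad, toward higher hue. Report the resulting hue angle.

337 + 120 = 457 → 457 − 360 = 97°   (triadic ↑)
97 + 90 = 187°   (square ↑)

187°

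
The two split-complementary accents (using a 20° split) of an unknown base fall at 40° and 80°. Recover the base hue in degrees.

The accents sit 20° either side of the complement, so the complement is their short-arc midpoint on the wheel.
Short-arc midpoint of 40° and 80°: 60°.
Base is 180° from the complement: 60 − 180 = -120 → -120 + 360 = 240°

240°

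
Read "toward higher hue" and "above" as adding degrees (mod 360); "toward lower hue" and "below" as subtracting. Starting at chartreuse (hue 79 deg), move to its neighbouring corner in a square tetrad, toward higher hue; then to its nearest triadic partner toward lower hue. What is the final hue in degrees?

49°

+90° (square ↑): 79 + 90 = 169°
−120° (triadic ↓): 169 − 120 = 49°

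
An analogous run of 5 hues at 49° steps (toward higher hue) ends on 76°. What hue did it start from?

4 steps of 49° (toward higher hue) give a net shift of +196°.
Start = end − shift: 76 − 196 = -120 → -120 + 360 = 240°

240°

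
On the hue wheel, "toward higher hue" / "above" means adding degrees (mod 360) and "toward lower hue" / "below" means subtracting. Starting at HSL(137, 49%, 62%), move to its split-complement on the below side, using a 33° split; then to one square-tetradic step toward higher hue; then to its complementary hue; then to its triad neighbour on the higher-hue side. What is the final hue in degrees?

+147° (split-comp 33° ↓): 137 + 147 = 284°
+90° (square ↑): 284 + 90 = 374 → 374 − 360 = 14°
+180° (complement): 14 + 180 = 194°
+120° (triadic ↑): 194 + 120 = 314°

314°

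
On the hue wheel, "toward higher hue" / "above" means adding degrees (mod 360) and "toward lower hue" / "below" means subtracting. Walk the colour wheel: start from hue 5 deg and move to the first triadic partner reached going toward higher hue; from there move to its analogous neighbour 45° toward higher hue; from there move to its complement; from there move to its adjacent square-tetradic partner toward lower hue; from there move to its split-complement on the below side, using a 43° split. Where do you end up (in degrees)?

triadic ↑ +120°: 5 + 120 = 125°
analog 45° ↑ +45°: 125 + 45 = 170°
complement +180°: 170 + 180 = 350°
square ↓ −90°: 350 − 90 = 260°
split-comp 43° ↓ +137°: 260 + 137 = 397 → 397 − 360 = 37°

37°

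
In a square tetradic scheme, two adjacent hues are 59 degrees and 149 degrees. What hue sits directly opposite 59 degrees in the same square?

A square tetradic scheme places four hues 90° apart; opposite corners are 180° apart.
59 + 180 = 239°

239°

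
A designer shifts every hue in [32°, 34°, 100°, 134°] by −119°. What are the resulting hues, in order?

32 − 119 = -87 → -87 + 360 = 273°
34 − 119 = -85 → -85 + 360 = 275°
100 − 119 = -19 → -19 + 360 = 341°
134 − 119 = 15°

273°, 275°, 341°, 15°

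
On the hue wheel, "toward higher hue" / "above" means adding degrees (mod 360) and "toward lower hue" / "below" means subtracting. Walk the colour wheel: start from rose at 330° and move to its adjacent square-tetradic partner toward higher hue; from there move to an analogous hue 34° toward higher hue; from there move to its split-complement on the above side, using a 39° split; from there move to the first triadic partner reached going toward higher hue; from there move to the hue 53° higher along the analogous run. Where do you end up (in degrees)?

126°

+90° (square ↑): 330 + 90 = 420 → 420 − 360 = 60°
+34° (analog 34° ↑): 60 + 34 = 94°
+219° (split-comp 39° ↑): 94 + 219 = 313°
+120° (triadic ↑): 313 + 120 = 433 → 433 − 360 = 73°
+53° (analog 53° ↑): 73 + 53 = 126°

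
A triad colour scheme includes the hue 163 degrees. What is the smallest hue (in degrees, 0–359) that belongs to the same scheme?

A triad places three hues 120° apart.
The full set through 163° is {43°, 163°, 283°}.

43°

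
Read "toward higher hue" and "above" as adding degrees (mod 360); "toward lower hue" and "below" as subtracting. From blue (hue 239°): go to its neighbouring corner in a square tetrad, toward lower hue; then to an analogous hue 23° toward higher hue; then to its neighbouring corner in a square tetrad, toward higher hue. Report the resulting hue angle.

239 − 90 = 149°   (square ↓)
149 + 23 = 172°   (analog 23° ↑)
172 + 90 = 262°   (square ↑)

262°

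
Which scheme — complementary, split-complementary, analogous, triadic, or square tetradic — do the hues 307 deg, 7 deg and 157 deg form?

split-complementary

Sort the hues: 7°, 157°, 307°.
Successive gaps around the wheel: 150°, 150°, 60°.
Two 150° gaps and one 60° gap — a base hue opposite a pair of accents 30° either side of its complement — is the split-complementary pattern.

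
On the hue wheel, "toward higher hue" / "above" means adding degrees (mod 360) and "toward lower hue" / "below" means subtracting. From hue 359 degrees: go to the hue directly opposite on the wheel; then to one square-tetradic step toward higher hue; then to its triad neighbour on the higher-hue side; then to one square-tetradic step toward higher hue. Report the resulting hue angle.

+180° (complement): 359 + 180 = 539 → 539 − 360 = 179°
+90° (square ↑): 179 + 90 = 269°
+120° (triadic ↑): 269 + 120 = 389 → 389 − 360 = 29°
+90° (square ↑): 29 + 90 = 119°

119°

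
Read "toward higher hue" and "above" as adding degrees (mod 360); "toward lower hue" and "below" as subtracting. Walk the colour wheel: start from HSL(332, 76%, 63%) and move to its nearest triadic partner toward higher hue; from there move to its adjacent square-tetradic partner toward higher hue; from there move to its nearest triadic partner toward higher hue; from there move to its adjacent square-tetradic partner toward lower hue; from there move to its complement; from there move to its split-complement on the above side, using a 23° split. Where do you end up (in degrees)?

235°

+120° (triadic ↑): 332 + 120 = 452 → 452 − 360 = 92°
+90° (square ↑): 92 + 90 = 182°
+120° (triadic ↑): 182 + 120 = 302°
−90° (square ↓): 302 − 90 = 212°
+180° (complement): 212 + 180 = 392 → 392 − 360 = 32°
+203° (split-comp 23° ↑): 32 + 203 = 235°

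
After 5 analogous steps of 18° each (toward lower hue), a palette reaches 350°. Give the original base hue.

5 steps of 18° (toward lower hue) give a net shift of −90°.
Start = end − shift: 350 + 90 = 440 → 440 − 360 = 80°

80°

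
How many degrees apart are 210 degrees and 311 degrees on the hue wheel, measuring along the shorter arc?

|210 − 311| = 101.
101 ≤ 180, so the shorter arc is 101°.

101°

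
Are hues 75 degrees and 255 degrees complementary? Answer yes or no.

Angular distance: |75 − 255| = 180 = 180°.
Complementary requires 180°.

yes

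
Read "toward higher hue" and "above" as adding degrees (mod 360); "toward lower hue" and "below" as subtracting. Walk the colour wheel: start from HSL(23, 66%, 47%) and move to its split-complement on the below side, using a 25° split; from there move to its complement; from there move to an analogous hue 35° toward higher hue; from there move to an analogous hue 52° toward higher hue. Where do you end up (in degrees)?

+155° (split-comp 25° ↓): 23 + 155 = 178°
+180° (complement): 178 + 180 = 358°
+35° (analog 35° ↑): 358 + 35 = 393 → 393 − 360 = 33°
+52° (analog 52° ↑): 33 + 52 = 85°

85°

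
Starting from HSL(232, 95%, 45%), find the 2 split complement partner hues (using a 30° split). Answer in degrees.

Split-complementary hues sit 30° either side of the complement.
Complement of 232°: 232 + 180 = 412 → 412 − 360 = 52°
52 − 30 = 22°
52 + 30 = 82°

22° and 82°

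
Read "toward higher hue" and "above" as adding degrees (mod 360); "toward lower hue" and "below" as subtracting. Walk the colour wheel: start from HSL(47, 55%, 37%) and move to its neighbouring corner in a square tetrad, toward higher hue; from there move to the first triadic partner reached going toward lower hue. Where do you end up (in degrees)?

+90° (square ↑): 47 + 90 = 137°
−120° (triadic ↓): 137 − 120 = 17°

17°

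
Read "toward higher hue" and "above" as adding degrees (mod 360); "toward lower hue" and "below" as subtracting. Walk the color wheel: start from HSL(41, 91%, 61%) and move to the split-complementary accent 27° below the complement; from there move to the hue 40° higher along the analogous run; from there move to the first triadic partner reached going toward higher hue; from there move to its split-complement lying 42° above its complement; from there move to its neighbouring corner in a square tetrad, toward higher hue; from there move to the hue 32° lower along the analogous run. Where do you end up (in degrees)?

+153° (split-comp 27° ↓): 41 + 153 = 194°
+40° (analog 40° ↑): 194 + 40 = 234°
+120° (triadic ↑): 234 + 120 = 354°
+222° (split-comp 42° ↑): 354 + 222 = 576 → 576 − 360 = 216°
+90° (square ↑): 216 + 90 = 306°
−32° (analog 32° ↓): 306 − 32 = 274°

274°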